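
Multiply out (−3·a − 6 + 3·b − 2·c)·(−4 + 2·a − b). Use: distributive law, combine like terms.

−6·a^2 + 9·a·b + 24 − 6·b − 3·b^2 + 8·c − 4·a·c + 2·b·c

(−3·a − 6 + 3·b − 2·c)·(−4 + 2·a − b)
= 12·a − 6·a^2 + 3·a·b + 24 − 12·a + 6·b − 12·b + 6·a·b − 3·b^2 + 8·c − 4·a·c + 2·b·c    [distributive law]
= −6·a^2 + 9·a·b + 24 − 6·b − 3·b^2 + 8·c − 4·a·c + 2·b·c    [combine like terms]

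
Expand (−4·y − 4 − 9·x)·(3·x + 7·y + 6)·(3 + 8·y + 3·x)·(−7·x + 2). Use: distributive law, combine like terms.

(−4·y − 4 − 9·x)·(3·x + 7·y + 6)·(3 + 8·y + 3·x)·(−7·x + 2)
= (−12·x·y − 28·y^2 − 24·y − 12·x − 28·y − 24 − 27·x^2 − 63·x·y − 54·x)·(3 + 8·y + 3·x)·(−7·x + 2)    [distributive law]
= (−75·x·y − 28·y^2 − 52·y − 66·x − 24 − 27·x^2)·(3 + 8·y + 3·x)·(−7·x + 2)    [combine like terms]
= (−225·x·y − 600·x·y^2 − 225·x^2·y − 84·y^2 − 224·y^3 − 84·x·y^2 − 156·y − 416·y^2 − 156·x·y − 198·x − 528·x·y − 198·x^2 − 72 − 192·y − 72·x − 81·x^2 − 216·x^2·y − 81·x^3)·(−7·x + 2)    [distributive law]
= (−909·x·y − 684·x·y^2 − 441·x^2·y − 500·y^2 − 224·y^3 − 348·y − 270·x − 279·x^2 − 72 − 81·x^3)·(−7·x + 2)    [combine like terms]
= 6363·x^2·y − 1818·x·y + 4788·x^2·y^2 − 1368·x·y^2 + 3087·x^3·y − 882·x^2·y + 3500·x·y^2 − 1000·y^2 + 1568·x·y^3 − 448·y^3 + 2436·x·y − 696·y + 1890·x^2 − 540·x + 1953·x^3 − 558·x^2 + 504·x − 144 + 567·x^4 − 162·x^3    [distributive law]
= 5481·x^2·y + 618·x·y + 4788·x^2·y^2 + 2132·x·y^2 + 3087·x^3·y − 1000·y^2 + 1568·x·y^3 − 448·y^3 − 696·y + 1332·x^2 − 36·x + 1791·x^3 − 144 + 567·x^4    [combine like terms]

5481·x^2·y + 618·x·y + 4788·x^2·y^2 + 2132·x·y^2 + 3087·x^3·y − 1000·y^2 + 1568·x·y^3 − 448·y^3 − 696·y + 1332·x^2 − 36·x + 1791·x^3 − 144 + 567·x^4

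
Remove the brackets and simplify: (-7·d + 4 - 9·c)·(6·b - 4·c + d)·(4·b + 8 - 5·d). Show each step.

(-7·d + 4 - 9·c)·(6·b - 4·c + d)·(4·b + 8 - 5·d)
= (-42·b·d + 28·c·d - 7·d^2 + 24·b - 16·c + 4·d - 54·b·c + 36·c^2 - 9·c·d)·(4·b + 8 - 5·d)    [distributive law]
= (-42·b·d + 19·c·d - 7·d^2 + 24·b - 16·c + 4·d - 54·b·c + 36·c^2)·(4·b + 8 - 5·d)    [combine like terms]
= -168·b^2·d - 336·b·d + 210·b·d^2 + 76·b·c·d + 152·c·d - 95·c·d^2 - 28·b·d^2 - 56·d^2 + 35·d^3 + 96·b^2 + 192·b - 120·b·d - 64·b·c - 128·c + 80·c·d + 16·b·d + 32·d - 20·d^2 - 216·b^2·c - 432·b·c + 270·b·c·d + 144·b·c^2 + 288·c^2 - 180·c^2·d    [distributive law]
= -168·b^2·d - 440·b·d + 182·b·d^2 + 346·b·c·d + 232·c·d - 95·c·d^2 - 76·d^2 + 35·d^3 + 96·b^2 + 192·b - 496·b·c - 128·c + 32·d - 216·b^2·c + 144·b·c^2 + 288·c^2 - 180·c^2·d    [combine like terms]

-168·b^2·d - 440·b·d + 182·b·d^2 + 346·b·c·d + 232·c·d - 95·c·d^2 - 76·d^2 + 35·d^3 + 96·b^2 + 192·b - 496·b·c - 128·c + 32·d - 216·b^2·c + 144·b·c^2 + 288·c^2 - 180·c^2·d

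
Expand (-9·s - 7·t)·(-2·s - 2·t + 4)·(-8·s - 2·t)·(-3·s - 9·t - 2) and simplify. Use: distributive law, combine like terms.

432·s^4 + 2172·s^3·t - 576·s^3 + 3156·s^2·t^2 - 2896·s^2·t + 1668·s·t^3 - 2480·s·t^2 - 576·s^2 - 592·s·t + 252·t^4 - 448·t^3 - 112·t^2

(-9·s - 7·t)·(-2·s - 2·t + 4)·(-8·s - 2·t)·(-3·s - 9·t - 2)
= (18·s^2 + 18·s·t - 36·s + 14·s·t + 14·t^2 - 28·t)·(-8·s - 2·t)·(-3·s - 9·t - 2)    [distributive law]
= (18·s^2 + 32·s·t - 36·s + 14·t^2 - 28·t)·(-8·s - 2·t)·(-3·s - 9·t - 2)    [combine like terms]
= (-144·s^3 - 36·s^2·t - 256·s^2·t - 64·s·t^2 + 288·s^2 + 72·s·t - 112·s·t^2 - 28·t^3 + 224·s·t + 56·t^2)·(-3·s - 9·t - 2)    [distributive law]
= (-144·s^3 - 292·s^2·t - 176·s·t^2 + 288·s^2 + 296·s·t - 28·t^3 + 56·t^2)·(-3·s - 9·t - 2)    [combine like terms]
= 432·s^4 + 1296·s^3·t + 288·s^3 + 876·s^3·t + 2628·s^2·t^2 + 584·s^2·t + 528·s^2·t^2 + 1584·s·t^3 + 352·s·t^2 - 864·s^3 - 2592·s^2·t - 576·s^2 - 888·s^2·t - 2664·s·t^2 - 592·s·t + 84·s·t^3 + 252·t^4 + 56·t^3 - 168·s·t^2 - 504·t^3 - 112·t^2    [distributive law]
= 432·s^4 + 2172·s^3·t - 576·s^3 + 3156·s^2·t^2 - 2896·s^2·t + 1668·s·t^3 - 2480·s·t^2 - 576·s^2 - 592·s·t + 252·t^4 - 448·t^3 - 112·t^2    [combine like terms]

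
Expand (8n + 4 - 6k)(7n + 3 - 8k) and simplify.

56n² + 52n - 106kn + 12 - 50k + 48k²

(8n + 4 - 6k)(7n + 3 - 8k)
= 56n² + 24n - 64kn + 28n + 12 - 32k - 42kn - 18k + 48k²    [distributive law]
= 56n² + 52n - 106kn + 12 - 50k + 48k²    [combine like terms]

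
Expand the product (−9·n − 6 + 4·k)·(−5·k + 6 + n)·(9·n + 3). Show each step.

(−9·n − 6 + 4·k)·(−5·k + 6 + n)·(9·n + 3)
= (45·k·n − 54·n − 9·n² + 30·k − 36 − 6·n − 20·k² + 24·k + 4·k·n)·(9·n + 3)    [distributive law]
= (49·k·n − 60·n − 9·n² + 54·k − 36 − 20·k²)·(9·n + 3)    [combine like terms]
= 441·k·n² + 147·k·n − 540·n² − 180·n − 81·n³ − 27·n² + 486·k·n + 162·k − 324·n − 108 − 180·k²·n − 60·k²    [distributive law]
= 441·k·n² + 633·k·n − 567·n² − 504·n − 81·n³ + 162·k − 108 − 180·k²·n − 60·k²    [combine like terms]

441·k·n² + 633·k·n − 567·n² − 504·n − 81·n³ + 162·k − 108 − 180·k²·n − 60·k²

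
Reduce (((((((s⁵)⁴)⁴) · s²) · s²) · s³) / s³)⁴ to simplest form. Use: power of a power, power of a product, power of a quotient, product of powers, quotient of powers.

(((((((s⁵)⁴)⁴) · s²) · s²) · s³) / s³)⁴
= (((((((s⁵)⁴)⁴) · s²) · s²) · s³)⁴) / ((s³)⁴)    [power of a quotient]
= (((((((s⁵)⁴)⁴) · s²) · s²)⁴) · ((s³)⁴)) / ((s³)⁴)    [power of a product]
= (((((((s⁵)⁴)⁴) · s²)⁴) · ((s²)⁴)) · ((s³)⁴)) / ((s³)⁴)    [power of a product]
= (((((((s⁵)⁴)⁴)⁴) · ((s²)⁴)) · ((s²)⁴)) · ((s³)⁴)) / ((s³)⁴)    [power of a product]
= ((((((s⁵)⁴)¹⁶) · ((s²)⁴)) · ((s²)⁴)) · ((s³)⁴)) / ((s³)⁴)    [power of a power]
= (((((s⁵)⁶⁴) · ((s²)⁴)) · ((s²)⁴)) · ((s³)⁴)) / ((s³)⁴)    [power of a power]
= (((s³²⁰ · ((s²)⁴)) · ((s²)⁴)) · ((s³)⁴)) / ((s³)⁴)    [power of a power]
= (((s³²⁰ · s⁸) · ((s²)⁴)) · ((s³)⁴)) / ((s³)⁴)    [power of a power]
= ((s³²⁸ · ((s²)⁴)) · ((s³)⁴)) / ((s³)⁴)    [product of powers]
= ((s³²⁸ · s⁸) · ((s³)⁴)) / ((s³)⁴)    [power of a power]
= (s³³⁶ · ((s³)⁴)) / ((s³)⁴)    [product of powers]
= (s³³⁶ · s¹²) / ((s³)⁴)    [power of a power]
= s³⁴⁸ / ((s³)⁴)    [product of powers]
= s³⁴⁸ / s¹²    [power of a power]
= s³³⁶    [quotient of powers]

s³³⁶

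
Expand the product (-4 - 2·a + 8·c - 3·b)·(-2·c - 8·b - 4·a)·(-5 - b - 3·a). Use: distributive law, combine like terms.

(-4 - 2·a + 8·c - 3·b)·(-2·c - 8·b - 4·a)·(-5 - b - 3·a)
= (8·c + 32·b + 16·a + 4·a·c + 16·a·b + 8·a^2 - 16·c^2 - 64·b·c - 32·a·c + 6·b·c + 24·b^2 + 12·a·b)·(-5 - b - 3·a)    [distributive law]
= (8·c + 32·b + 16·a - 28·a·c + 28·a·b + 8·a^2 - 16·c^2 - 58·b·c + 24·b^2)·(-5 - b - 3·a)    [combine like terms]
= -40·c - 8·b·c - 24·a·c - 160·b - 32·b^2 - 96·a·b - 80·a - 16·a·b - 48·a^2 + 140·a·c + 28·a·b·c + 84·a^2·c - 140·a·b - 28·a·b^2 - 84·a^2·b - 40·a^2 - 8·a^2·b - 24·a^3 + 80·c^2 + 16·b·c^2 + 48·a·c^2 + 290·b·c + 58·b^2·c + 174·a·b·c - 120·b^2 - 24·b^3 - 72·a·b^2    [distributive law]
= -40·c + 282·b·c + 116·a·c - 160·b - 152·b^2 - 252·a·b - 80·a - 88·a^2 + 202·a·b·c + 84·a^2·c - 100·a·b^2 - 92·a^2·b - 24·a^3 + 80·c^2 + 16·b·c^2 + 48·a·c^2 + 58·b^2·c - 24·b^3    [combine like terms]

-40·c + 282·b·c + 116·a·c - 160·b - 152·b^2 - 252·a·b - 80·a - 88·a^2 + 202·a·b·c + 84·a^2·c - 100·a·b^2 - 92·a^2·b - 24·a^3 + 80·c^2 + 16·b·c^2 + 48·a·c^2 + 58·b^2·c - 24·b^3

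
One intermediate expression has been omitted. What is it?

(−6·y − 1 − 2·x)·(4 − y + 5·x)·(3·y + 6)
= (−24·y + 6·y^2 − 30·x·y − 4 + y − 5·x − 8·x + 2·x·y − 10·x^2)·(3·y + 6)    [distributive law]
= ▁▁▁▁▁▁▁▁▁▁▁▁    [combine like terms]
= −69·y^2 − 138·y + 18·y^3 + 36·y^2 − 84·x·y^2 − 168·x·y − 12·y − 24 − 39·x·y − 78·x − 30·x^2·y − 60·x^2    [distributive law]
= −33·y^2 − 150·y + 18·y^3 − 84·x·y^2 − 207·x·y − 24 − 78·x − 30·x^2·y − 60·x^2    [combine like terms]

After combine like terms, the bracketed line is:

(−23·y + 6·y^2 − 28·x·y − 4 − 13·x − 10·x^2)·(3·y + 6)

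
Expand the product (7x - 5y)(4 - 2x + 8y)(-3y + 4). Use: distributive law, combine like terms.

180xy + 112x + 42x²y - 56x² - 198xy² - 100y² - 80y + 120y³

(7x - 5y)(4 - 2x + 8y)(-3y + 4)
= (28x - 14x² + 56xy - 20y + 10xy - 40y²)(-3y + 4)    [distributive law]
= (28x - 14x² + 66xy - 20y - 40y²)(-3y + 4)    [combine like terms]
= -84xy + 112x + 42x²y - 56x² - 198xy² + 264xy + 60y² - 80y + 120y³ - 160y²    [distributive law]
= 180xy + 112x + 42x²y - 56x² - 198xy² - 100y² - 80y + 120y³    [combine like terms]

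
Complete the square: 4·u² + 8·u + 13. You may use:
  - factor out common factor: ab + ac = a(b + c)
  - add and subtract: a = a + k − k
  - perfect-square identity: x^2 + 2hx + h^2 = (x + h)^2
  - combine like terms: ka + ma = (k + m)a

4(u + 1)² + 9

4·u² + 8·u + 13
= 4(u² + 2·u) + 13    [factor out 4 from the u-terms]
= 4(u² + 2·u + 1 - 1) + 13    [add and subtract 1 inside the bracket]
= 4(u + 1)² - 4 + 13    [perfect-square identity]
= 4(u + 1)² + 9    [combine constants]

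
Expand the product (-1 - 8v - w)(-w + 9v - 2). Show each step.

3w + 7v + 2 - vw - 72v^2 + w^2

(-1 - 8v - w)(-w + 9v - 2)
= w - 9v + 2 + 8vw - 72v^2 + 16v + w^2 - 9vw + 2w    [distributive law]
= 3w + 7v + 2 - vw - 72v^2 + w^2    [combine like terms]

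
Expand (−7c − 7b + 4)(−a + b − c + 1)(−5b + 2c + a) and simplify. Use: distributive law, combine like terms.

(−7c − 7b + 4)(−a + b − c + 1)(−5b + 2c + a)
= (7ac − 7bc + 7c^2 − 7c + 7ab − 7b^2 + 7bc − 7b − 4a + 4b − 4c + 4)(−5b + 2c + a)    [distributive law]
= (7ac + 7c^2 − 11c + 7ab − 7b^2 − 3b − 4a + 4)(−5b + 2c + a)    [combine like terms]
= −35abc + 14ac^2 + 7a^2c − 35bc^2 + 14c^3 + 7ac^2 + 55bc − 22c^2 − 11ac − 35ab^2 + 14abc + 7a^2b + 35b^3 − 14b^2c − 7ab^2 + 15b^2 − 6bc − 3ab + 20ab − 8ac − 4a^2 − 20b + 8c + 4a    [distributive law]
= −21abc + 21ac^2 + 7a^2c − 35bc^2 + 14c^3 + 49bc − 22c^2 − 19ac − 42ab^2 + 7a^2b + 35b^3 − 14b^2c + 15b^2 + 17ab − 4a^2 − 20b + 8c + 4a    [combine like terms]

−21abc + 21ac^2 + 7a^2c − 35bc^2 + 14c^3 + 49bc − 22c^2 − 19ac − 42ab^2 + 7a^2b + 35b^3 − 14b^2c + 15b^2 + 17ab − 4a^2 − 20b + 8c + 4a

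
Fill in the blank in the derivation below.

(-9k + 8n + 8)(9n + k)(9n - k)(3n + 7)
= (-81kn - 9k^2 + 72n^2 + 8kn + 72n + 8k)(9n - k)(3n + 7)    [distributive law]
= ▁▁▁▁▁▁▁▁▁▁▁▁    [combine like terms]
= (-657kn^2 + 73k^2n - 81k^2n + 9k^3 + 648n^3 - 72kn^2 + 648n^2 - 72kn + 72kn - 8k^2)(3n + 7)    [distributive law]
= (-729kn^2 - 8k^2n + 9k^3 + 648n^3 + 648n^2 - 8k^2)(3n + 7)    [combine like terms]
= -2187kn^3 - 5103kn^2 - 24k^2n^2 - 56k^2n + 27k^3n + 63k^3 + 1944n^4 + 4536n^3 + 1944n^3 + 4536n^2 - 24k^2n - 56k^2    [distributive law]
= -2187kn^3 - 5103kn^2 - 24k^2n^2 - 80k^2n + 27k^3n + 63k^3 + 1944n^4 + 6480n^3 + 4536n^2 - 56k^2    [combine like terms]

By combine like terms:

(-73kn - 9k^2 + 72n^2 + 72n + 8k)(9n - k)(3n + 7)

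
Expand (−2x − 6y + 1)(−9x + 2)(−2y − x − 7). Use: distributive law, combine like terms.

(−2x − 6y + 1)(−9x + 2)(−2y − x − 7)
= (18x^2 − 4x + 54xy − 12y − 9x + 2)(−2y − x − 7)    [distributive law]
= (18x^2 − 13x + 54xy − 12y + 2)(−2y − x − 7)    [combine like terms]
= −36x^2y − 18x^3 − 126x^2 + 26xy + 13x^2 + 91x − 108xy^2 − 54x^2y − 378xy + 24y^2 + 12xy + 84y − 4y − 2x − 14    [distributive law]
= −90x^2y − 18x^3 − 113x^2 − 340xy + 89x − 108xy^2 + 24y^2 + 80y − 14    [combine like terms]

−90x^2y − 18x^3 − 113x^2 − 340xy + 89x − 108xy^2 + 24y^2 + 80y − 14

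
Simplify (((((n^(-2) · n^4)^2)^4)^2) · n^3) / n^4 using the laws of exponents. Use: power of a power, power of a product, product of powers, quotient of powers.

(((((n^(-2) · n^4)^2)^4)^2) · n^3) / n^4
= ((((n^(-2) · n^4)^2)^8) · n^3) / n^4    [power of a power]
= (((n^(-2) · n^4)^16) · n^3) / n^4    [power of a power]
= ((((n^(-2))^16) · ((n^4)^16)) · n^3) / n^4    [power of a product]
= ((n^(-32) · ((n^4)^16)) · n^3) / n^4    [power of a power]
= ((n^(-32) · n^64) · n^3) / n^4    [power of a power]
= (n^32 · n^3) / n^4    [product of powers]
= n^35 / n^4    [product of powers]
= n^31    [quotient of powers]

n^31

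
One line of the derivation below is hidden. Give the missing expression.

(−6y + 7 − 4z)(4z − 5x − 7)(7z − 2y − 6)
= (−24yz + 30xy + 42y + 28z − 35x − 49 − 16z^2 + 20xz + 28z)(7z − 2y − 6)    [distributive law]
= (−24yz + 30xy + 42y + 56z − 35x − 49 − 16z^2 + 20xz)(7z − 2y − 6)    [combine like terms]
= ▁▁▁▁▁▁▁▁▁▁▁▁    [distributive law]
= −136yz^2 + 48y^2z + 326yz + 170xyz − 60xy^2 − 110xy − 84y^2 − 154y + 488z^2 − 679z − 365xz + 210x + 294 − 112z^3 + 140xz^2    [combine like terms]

By distributive law:

−168yz^2 + 48y^2z + 144yz + 210xyz − 60xy^2 − 180xy + 294yz − 84y^2 − 252y + 392z^2 − 112yz − 336z − 245xz + 70xy + 210x − 343z + 98y + 294 − 112z^3 + 32yz^2 + 96z^2 + 140xz^2 − 40xyz − 120xz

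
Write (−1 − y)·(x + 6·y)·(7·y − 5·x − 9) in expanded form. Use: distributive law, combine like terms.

32·x·y + 5·x² + 9·x + 12·y² + 54·y + 23·x·y² + 5·x²·y − 42·y³

(−1 − y)·(x + 6·y)·(7·y − 5·x − 9)
= (−x − 6·y − x·y − 6·y²)·(7·y − 5·x − 9)    [distributive law]
= −7·x·y + 5·x² + 9·x − 42·y² + 30·x·y + 54·y − 7·x·y² + 5·x²·y + 9·x·y − 42·y³ + 30·x·y² + 54·y²    [distributive law]
= 32·x·y + 5·x² + 9·x + 12·y² + 54·y + 23·x·y² + 5·x²·y − 42·y³    [combine like terms]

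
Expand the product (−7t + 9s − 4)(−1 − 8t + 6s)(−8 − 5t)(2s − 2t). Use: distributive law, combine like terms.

−1192st + 664t^2 − 3440st^2 + 1286t^3 − 1700st^3 + 560t^4 + 3018s^2t + 1680s^2t^2 + 528s^2 − 864s^3 − 540s^3t − 64s + 64t

(−7t + 9s − 4)(−1 − 8t + 6s)(−8 − 5t)(2s − 2t)
= (7t + 56t^2 − 42st − 9s − 72st + 54s^2 + 4 + 32t − 24s)(−8 − 5t)(2s − 2t)    [distributive law]
= (39t + 56t^2 − 114st − 33s + 54s^2 + 4)(−8 − 5t)(2s − 2t)    [combine like terms]
= (−312t − 195t^2 − 448t^2 − 280t^3 + 912st + 570st^2 + 264s + 165st − 432s^2 − 270s^2t − 32 − 20t)(2s − 2t)    [distributive law]
= (−332t − 643t^2 − 280t^3 + 1077st + 570st^2 + 264s − 432s^2 − 270s^2t − 32)(2s − 2t)    [combine like terms]
= −664st + 664t^2 − 1286st^2 + 1286t^3 − 560st^3 + 560t^4 + 2154s^2t − 2154st^2 + 1140s^2t^2 − 1140st^3 + 528s^2 − 528st − 864s^3 + 864s^2t − 540s^3t + 540s^2t^2 − 64s + 64t    [distributive law]
= −1192st + 664t^2 − 3440st^2 + 1286t^3 − 1700st^3 + 560t^4 + 3018s^2t + 1680s^2t^2 + 528s^2 − 864s^3 − 540s^3t − 64s + 64t    [combine like terms]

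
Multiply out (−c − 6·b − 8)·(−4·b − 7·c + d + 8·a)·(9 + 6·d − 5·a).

414·b·c + 276·b·c·d − 230·a·b·c + 63·c^2 + 42·c^2·d − 35·a·c^2 + 327·c·d − 6·c·d^2 − 43·a·c·d − 352·a·c + 40·a^2·c + 216·b^2 + 144·b^2·d − 120·a·b^2 + 138·b·d − 36·b·d^2 − 258·a·b·d − 592·a·b + 240·a^2·b + 288·b + 504·c − 72·d − 48·d^2 − 344·a·d − 576·a + 320·a^2

(−c − 6·b − 8)·(−4·b − 7·c + d + 8·a)·(9 + 6·d − 5·a)
= (4·b·c + 7·c^2 − c·d − 8·a·c + 24·b^2 + 42·b·c − 6·b·d − 48·a·b + 32·b + 56·c − 8·d − 64·a)·(9 + 6·d − 5·a)    [distributive law]
= (46·b·c + 7·c^2 − c·d − 8·a·c + 24·b^2 − 6·b·d − 48·a·b + 32·b + 56·c − 8·d − 64·a)·(9 + 6·d − 5·a)    [combine like terms]
= 414·b·c + 276·b·c·d − 230·a·b·c + 63·c^2 + 42·c^2·d − 35·a·c^2 − 9·c·d − 6·c·d^2 + 5·a·c·d − 72·a·c − 48·a·c·d + 40·a^2·c + 216·b^2 + 144·b^2·d − 120·a·b^2 − 54·b·d − 36·b·d^2 + 30·a·b·d − 432·a·b − 288·a·b·d + 240·a^2·b + 288·b + 192·b·d − 160·a·b + 504·c + 336·c·d − 280·a·c − 72·d − 48·d^2 + 40·a·d − 576·a − 384·a·d + 320·a^2    [distributive law]
= 414·b·c + 276·b·c·d − 230·a·b·c + 63·c^2 + 42·c^2·d − 35·a·c^2 + 327·c·d − 6·c·d^2 − 43·a·c·d − 352·a·c + 40·a^2·c + 216·b^2 + 144·b^2·d − 120·a·b^2 + 138·b·d − 36·b·d^2 − 258·a·b·d − 592·a·b + 240·a^2·b + 288·b + 504·c − 72·d − 48·d^2 − 344·a·d − 576·a + 320·a^2    [combine like terms]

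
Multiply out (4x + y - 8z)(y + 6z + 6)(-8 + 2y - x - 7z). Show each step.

10xy + 7xy² - 4x²y + 22xyz - 312xz - 24x²z - 120xz² - 192x - 24x² + 4y² + 2y³ - 11y²z - 122yz - 82yz² - 48y + 720z² + 336z³ + 384z

(4x + y - 8z)(y + 6z + 6)(-8 + 2y - x - 7z)
= (4xy + 24xz + 24x + y² + 6yz + 6y - 8yz - 48z² - 48z)(-8 + 2y - x - 7z)    [distributive law]
= (4xy + 24xz + 24x + y² - 2yz + 6y - 48z² - 48z)(-8 + 2y - x - 7z)    [combine like terms]
= -32xy + 8xy² - 4x²y - 28xyz - 192xz + 48xyz - 24x²z - 168xz² - 192x + 48xy - 24x² - 168xz - 8y² + 2y³ - xy² - 7y²z + 16yz - 4y²z + 2xyz + 14yz² - 48y + 12y² - 6xy - 42yz + 384z² - 96yz² + 48xz² + 336z³ + 384z - 96yz + 48xz + 336z²    [distributive law]
= 10xy + 7xy² - 4x²y + 22xyz - 312xz - 24x²z - 120xz² - 192x - 24x² + 4y² + 2y³ - 11y²z - 122yz - 82yz² - 48y + 720z² + 336z³ + 384z    [combine like terms]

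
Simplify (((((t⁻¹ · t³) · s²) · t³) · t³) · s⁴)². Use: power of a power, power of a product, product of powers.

s¹²t¹⁶

(((((t⁻¹ · t³) · s²) · t³) · t³) · s⁴)²
= (((((t⁻¹ · t³) · s²) · t³) · t³)²) · ((s⁴)²)    [power of a product]
= (((((t⁻¹ · t³) · s²) · t³)²) · ((t³)²)) · ((s⁴)²)    [power of a product]
= (((((t⁻¹ · t³) · s²)²) · ((t³)²)) · ((t³)²)) · ((s⁴)²)    [power of a product]
= (((((t⁻¹ · t³)²) · ((s²)²)) · ((t³)²)) · ((t³)²)) · ((s⁴)²)    [power of a product]
= ((((((t⁻¹)²) · ((t³)²)) · ((s²)²)) · ((t³)²)) · ((t³)²)) · ((s⁴)²)    [power of a product]
= ((((t⁻² · ((t³)²)) · ((s²)²)) · ((t³)²)) · ((t³)²)) · ((s⁴)²)    [power of a power]
= ((((t⁻² · t⁶) · ((s²)²)) · ((t³)²)) · ((t³)²)) · ((s⁴)²)    [power of a power]
= (((t⁴ · ((s²)²)) · ((t³)²)) · ((t³)²)) · ((s⁴)²)    [product of powers]
= (((t⁴ · s⁴) · ((t³)²)) · ((t³)²)) · ((s⁴)²)    [power of a power]
= (((t⁴ · s⁴) · t⁶) · ((t³)²)) · ((s⁴)²)    [power of a power]
= (((t⁴ · s⁴) · t⁶) · t⁶) · ((s⁴)²)    [power of a power]
= (((t⁴ · s⁴) · t⁶) · t⁶) · s⁸    [power of a power]
= s¹²t¹⁶    [product of powers]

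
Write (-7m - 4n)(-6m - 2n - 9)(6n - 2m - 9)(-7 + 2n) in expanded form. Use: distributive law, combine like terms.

-2240m²n + 352m²n² + 588m³ - 168m³n + 3528m² - 1556mn² + 424mn³ - 882mn + 3969m - 48n³ + 96n⁴ - 1656n² + 2268n

(-7m - 4n)(-6m - 2n - 9)(6n - 2m - 9)(-7 + 2n)
= (42m² + 14mn + 63m + 24mn + 8n² + 36n)(6n - 2m - 9)(-7 + 2n)    [distributive law]
= (42m² + 38mn + 63m + 8n² + 36n)(6n - 2m - 9)(-7 + 2n)    [combine like terms]
= (252m²n - 84m³ - 378m² + 228mn² - 76m²n - 342mn + 378mn - 126m² - 567m + 48n³ - 16mn² - 72n² + 216n² - 72mn - 324n)(-7 + 2n)    [distributive law]
= (176m²n - 84m³ - 504m² + 212mn² - 36mn - 567m + 48n³ + 144n² - 324n)(-7 + 2n)    [combine like terms]
= -1232m²n + 352m²n² + 588m³ - 168m³n + 3528m² - 1008m²n - 1484mn² + 424mn³ + 252mn - 72mn² + 3969m - 1134mn - 336n³ + 96n⁴ - 1008n² + 288n³ + 2268n - 648n²    [distributive law]
= -2240m²n + 352m²n² + 588m³ - 168m³n + 3528m² - 1556mn² + 424mn³ - 882mn + 3969m - 48n³ + 96n⁴ - 1656n² + 2268n    [combine like terms]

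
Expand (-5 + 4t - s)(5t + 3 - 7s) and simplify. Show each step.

(-5 + 4t - s)(5t + 3 - 7s)
= -25t - 15 + 35s + 20t^2 + 12t - 28st - 5st - 3s + 7s^2    [distributive law]
= -13t - 15 + 32s + 20t^2 - 33st + 7s^2    [combine like terms]

-13t - 15 + 32s + 20t^2 - 33st + 7s^2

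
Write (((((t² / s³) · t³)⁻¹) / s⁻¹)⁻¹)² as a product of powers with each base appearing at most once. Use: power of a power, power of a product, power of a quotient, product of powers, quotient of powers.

s⁻⁸t¹⁰

(((((t² / s³) · t³)⁻¹) / s⁻¹)⁻¹)²
= ((((t² / s³) · t³)⁻¹) / s⁻¹)⁻²    [power of a power]
= ((((t² / s³) · t³)⁻¹)⁻²) / ((s⁻¹)⁻²)    [power of a quotient]
= (((t² / s³) · t³)²) / ((s⁻¹)⁻²)    [power of a power]
= (((t² / s³)²) · ((t³)²)) / ((s⁻¹)⁻²)    [power of a product]
= ((((t²)²) / ((s³)²)) · ((t³)²)) / ((s⁻¹)⁻²)    [power of a quotient]
= ((t⁴ / ((s³)²)) · ((t³)²)) / ((s⁻¹)⁻²)    [power of a power]
= ((t⁴ / s⁶) · ((t³)²)) / ((s⁻¹)⁻²)    [power of a power]
= ((t⁴ / s⁶) · t⁶) / ((s⁻¹)⁻²)    [power of a power]
= ((t⁴ / s⁶) · t⁶) / s²    [power of a power]
= s⁻⁸t¹⁰    [quotient of powers; product of powers]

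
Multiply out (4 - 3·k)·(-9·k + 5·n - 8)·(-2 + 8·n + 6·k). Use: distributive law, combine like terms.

-168·k + 54·k·n - 126·k^2 - 296·n + 160·n^2 + 64 + 126·k^2·n + 162·k^3 - 120·k·n^2

(4 - 3·k)·(-9·k + 5·n - 8)·(-2 + 8·n + 6·k)
= (-36·k + 20·n - 32 + 27·k^2 - 15·k·n + 24·k)·(-2 + 8·n + 6·k)    [distributive law]
= (-12·k + 20·n - 32 + 27·k^2 - 15·k·n)·(-2 + 8·n + 6·k)    [combine like terms]
= 24·k - 96·k·n - 72·k^2 - 40·n + 160·n^2 + 120·k·n + 64 - 256·n - 192·k - 54·k^2 + 216·k^2·n + 162·k^3 + 30·k·n - 120·k·n^2 - 90·k^2·n    [distributive law]
= -168·k + 54·k·n - 126·k^2 - 296·n + 160·n^2 + 64 + 126·k^2·n + 162·k^3 - 120·k·n^2    [combine like terms]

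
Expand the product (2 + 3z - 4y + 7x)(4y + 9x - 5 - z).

28y - 17x - 10 - 17z + 16yz + 20xz - 3z^2 - 16y^2 - 8xy + 63x^2

(2 + 3z - 4y + 7x)(4y + 9x - 5 - z)
= 8y + 18x - 10 - 2z + 12yz + 27xz - 15z - 3z^2 - 16y^2 - 36xy + 20y + 4yz + 28xy + 63x^2 - 35x - 7xz    [distributive law]
= 28y - 17x - 10 - 17z + 16yz + 20xz - 3z^2 - 16y^2 - 8xy + 63x^2    [combine like terms]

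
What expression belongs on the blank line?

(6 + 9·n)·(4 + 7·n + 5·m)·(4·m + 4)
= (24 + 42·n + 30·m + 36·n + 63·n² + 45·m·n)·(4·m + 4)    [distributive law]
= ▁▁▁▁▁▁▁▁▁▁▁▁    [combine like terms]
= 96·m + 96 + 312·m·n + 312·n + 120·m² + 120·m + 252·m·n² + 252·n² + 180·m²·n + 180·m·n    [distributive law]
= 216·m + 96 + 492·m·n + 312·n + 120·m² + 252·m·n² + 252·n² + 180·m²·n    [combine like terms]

By combine like terms:

(24 + 78·n + 30·m + 63·n² + 45·m·n)·(4·m + 4)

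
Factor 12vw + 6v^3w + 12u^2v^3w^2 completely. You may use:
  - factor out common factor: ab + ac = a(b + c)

12vw + 6v^3w + 12u^2v^3w^2
= 6(2vw + v^3w + 2u^2v^3w^2)    [factor out 6]
= 6vw(2 + v^2 + 2u^2v^2w)    [factor out vw]

6vw(2 + v^2 + 2u^2v^2w)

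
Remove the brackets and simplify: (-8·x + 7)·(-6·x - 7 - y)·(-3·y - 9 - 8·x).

(-8·x + 7)·(-6·x - 7 - y)·(-3·y - 9 - 8·x)
= (48·x^2 + 56·x + 8·x·y - 42·x - 49 - 7·y)·(-3·y - 9 - 8·x)    [distributive law]
= (48·x^2 + 14·x + 8·x·y - 49 - 7·y)·(-3·y - 9 - 8·x)    [combine like terms]
= -144·x^2·y - 432·x^2 - 384·x^3 - 42·x·y - 126·x - 112·x^2 - 24·x·y^2 - 72·x·y - 64·x^2·y + 147·y + 441 + 392·x + 21·y^2 + 63·y + 56·x·y    [distributive law]
= -208·x^2·y - 544·x^2 - 384·x^3 - 58·x·y + 266·x - 24·x·y^2 + 210·y + 441 + 21·y^2    [combine like terms]

-208·x^2·y - 544·x^2 - 384·x^3 - 58·x·y + 266·x - 24·x·y^2 + 210·y + 441 + 21·y^2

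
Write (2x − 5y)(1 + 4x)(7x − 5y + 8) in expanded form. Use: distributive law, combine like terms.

78x² − 205xy + 16x + 56x³ − 180x²y + 25y² − 40y + 100xy²

(2x − 5y)(1 + 4x)(7x − 5y + 8)
= (2x + 8x² − 5y − 20xy)(7x − 5y + 8)    [distributive law]
= 14x² − 10xy + 16x + 56x³ − 40x²y + 64x² − 35xy + 25y² − 40y − 140x²y + 100xy² − 160xy    [distributive law]
= 78x² − 205xy + 16x + 56x³ − 180x²y + 25y² − 40y + 100xy²    [combine like terms]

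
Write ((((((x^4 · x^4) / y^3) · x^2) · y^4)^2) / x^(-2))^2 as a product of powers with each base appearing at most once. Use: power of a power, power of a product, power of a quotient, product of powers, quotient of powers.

x^44·y^4

((((((x^4 · x^4) / y^3) · x^2) · y^4)^2) / x^(-2))^2
= ((((((x^4 · x^4) / y^3) · x^2) · y^4)^2)^2) / ((x^(-2))^2)    [power of a quotient]
= (((((x^4 · x^4) / y^3) · x^2) · y^4)^4) / ((x^(-2))^2)    [power of a power]
= (((((x^4 · x^4) / y^3) · x^2)^4) · ((y^4)^4)) / ((x^(-2))^2)    [power of a product]
= (((((x^4 · x^4) / y^3)^4) · ((x^2)^4)) · ((y^4)^4)) / ((x^(-2))^2)    [power of a product]
= (((((x^4 · x^4)^4) / ((y^3)^4)) · ((x^2)^4)) · ((y^4)^4)) / ((x^(-2))^2)    [power of a quotient]
= ((((((x^4)^4) · ((x^4)^4)) / ((y^3)^4)) · ((x^2)^4)) · ((y^4)^4)) / ((x^(-2))^2)    [power of a product]
= ((((x^16 · ((x^4)^4)) / ((y^3)^4)) · ((x^2)^4)) · ((y^4)^4)) / ((x^(-2))^2)    [power of a power]
= ((((x^16 · x^16) / ((y^3)^4)) · ((x^2)^4)) · ((y^4)^4)) / ((x^(-2))^2)    [power of a power]
= (((x^32 / ((y^3)^4)) · ((x^2)^4)) · ((y^4)^4)) / ((x^(-2))^2)    [product of powers]
= (((x^32 / y^12) · ((x^2)^4)) · ((y^4)^4)) / ((x^(-2))^2)    [power of a power]
= (((x^32 / y^12) · x^8) · ((y^4)^4)) / ((x^(-2))^2)    [power of a power]
= (((x^32 / y^12) · x^8) · y^16) / ((x^(-2))^2)    [power of a power]
= (((x^32 / y^12) · x^8) · y^16) / x^(-4)    [power of a power]
= x^44·y^4    [quotient of powers; product of powers]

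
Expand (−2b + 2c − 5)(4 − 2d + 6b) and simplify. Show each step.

(−2b + 2c − 5)(4 − 2d + 6b)
= −8b + 4bd − 12b^2 + 8c − 4cd + 12bc − 20 + 10d − 30b    [distributive law]
= −38b + 4bd − 12b^2 + 8c − 4cd + 12bc − 20 + 10d    [combine like terms]

−38b + 4bd − 12b^2 + 8c − 4cd + 12bc − 20 + 10d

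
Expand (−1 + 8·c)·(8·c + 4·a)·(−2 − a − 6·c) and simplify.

(−1 + 8·c)·(8·c + 4·a)·(−2 − a − 6·c)
= (−8·c − 4·a + 64·c^2 + 32·a·c)·(−2 − a − 6·c)    [distributive law]
= 16·c + 8·a·c + 48·c^2 + 8·a + 4·a^2 + 24·a·c − 128·c^2 − 64·a·c^2 − 384·c^3 − 64·a·c − 32·a^2·c − 192·a·c^2    [distributive law]
= 16·c − 32·a·c − 80·c^2 + 8·a + 4·a^2 − 256·a·c^2 − 384·c^3 − 32·a^2·c    [combine like terms]

16·c − 32·a·c − 80·c^2 + 8·a + 4·a^2 − 256·a·c^2 − 384·c^3 − 32·a^2·c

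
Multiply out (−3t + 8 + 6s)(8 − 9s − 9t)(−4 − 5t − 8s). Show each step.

(−3t + 8 + 6s)(8 − 9s − 9t)(−4 − 5t − 8s)
= (−24t + 27st + 27t² + 64 − 72s − 72t + 48s − 54s² − 54st)(−4 − 5t − 8s)    [distributive law]
= (−96t − 27st + 27t² + 64 − 24s − 54s²)(−4 − 5t − 8s)    [combine like terms]
= 384t + 480t² + 768st + 108st + 135st² + 216s²t − 108t² − 135t³ − 216st² − 256 − 320t − 512s + 96s + 120st + 192s² + 216s² + 270s²t + 432s³    [distributive law]
= 64t + 372t² + 996st − 81st² + 486s²t − 135t³ − 256 − 416s + 408s² + 432s³    [combine like terms]

64t + 372t² + 996st − 81st² + 486s²t − 135t³ − 256 − 416s + 408s² + 432s³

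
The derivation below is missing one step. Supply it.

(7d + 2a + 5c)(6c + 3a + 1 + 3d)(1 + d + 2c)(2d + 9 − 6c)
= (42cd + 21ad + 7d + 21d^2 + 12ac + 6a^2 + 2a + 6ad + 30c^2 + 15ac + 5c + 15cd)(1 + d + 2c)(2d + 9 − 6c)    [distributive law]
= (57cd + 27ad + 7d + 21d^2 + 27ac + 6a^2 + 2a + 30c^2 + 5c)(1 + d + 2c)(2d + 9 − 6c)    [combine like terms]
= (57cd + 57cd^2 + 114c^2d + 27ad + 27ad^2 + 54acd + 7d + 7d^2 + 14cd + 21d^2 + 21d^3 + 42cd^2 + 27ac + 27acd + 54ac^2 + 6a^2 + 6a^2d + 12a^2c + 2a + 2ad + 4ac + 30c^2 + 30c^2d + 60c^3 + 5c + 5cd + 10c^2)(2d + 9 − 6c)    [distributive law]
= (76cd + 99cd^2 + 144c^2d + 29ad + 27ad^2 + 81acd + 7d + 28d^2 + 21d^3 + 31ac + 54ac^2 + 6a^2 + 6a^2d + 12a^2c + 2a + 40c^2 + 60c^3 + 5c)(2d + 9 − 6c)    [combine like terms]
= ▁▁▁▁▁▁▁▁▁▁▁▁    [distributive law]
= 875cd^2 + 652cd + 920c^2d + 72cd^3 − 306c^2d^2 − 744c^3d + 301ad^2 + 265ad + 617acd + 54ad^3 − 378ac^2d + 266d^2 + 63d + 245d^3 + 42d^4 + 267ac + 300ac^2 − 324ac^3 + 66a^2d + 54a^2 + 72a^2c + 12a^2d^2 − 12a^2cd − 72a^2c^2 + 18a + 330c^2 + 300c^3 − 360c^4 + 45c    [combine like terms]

Applying distributive law to the line above:

152cd^2 + 684cd − 456c^2d + 198cd^3 + 891cd^2 − 594c^2d^2 + 288c^2d^2 + 1296c^2d − 864c^3d + 58ad^2 + 261ad − 174acd + 54ad^3 + 243ad^2 − 162acd^2 + 162acd^2 + 729acd − 486ac^2d + 14d^2 + 63d − 42cd + 56d^3 + 252d^2 − 168cd^2 + 42d^4 + 189d^3 − 126cd^3 + 62acd + 279ac − 186ac^2 + 108ac^2d + 486ac^2 − 324ac^3 + 12a^2d + 54a^2 − 36a^2c + 12a^2d^2 + 54a^2d − 36a^2cd + 24a^2cd + 108a^2c − 72a^2c^2 + 4ad + 18a − 12ac + 80c^2d + 360c^2 − 240c^3 + 120c^3d + 540c^3 − 360c^4 + 10cd + 45c − 30c^2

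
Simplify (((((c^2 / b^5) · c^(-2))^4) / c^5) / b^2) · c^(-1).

b^(-22)·c^(-6)

(((((c^2 / b^5) · c^(-2))^4) / c^5) / b^2) · c^(-1)
= (((((c^2 / b^5)^4) · ((c^(-2))^4)) / c^5) / b^2) · c^(-1)    [power of a product]
= ((((((c^2)^4) / ((b^5)^4)) · ((c^(-2))^4)) / c^5) / b^2) · c^(-1)    [power of a quotient]
= ((((c^8 / ((b^5)^4)) · ((c^(-2))^4)) / c^5) / b^2) · c^(-1)    [power of a power]
= ((((c^8 / b^20) · ((c^(-2))^4)) / c^5) / b^2) · c^(-1)    [power of a power]
= ((((c^8 / b^20) · c^(-8)) / c^5) / b^2) · c^(-1)    [power of a power]
= b^(-22)·c^(-6)    [quotient of powers; product of powers]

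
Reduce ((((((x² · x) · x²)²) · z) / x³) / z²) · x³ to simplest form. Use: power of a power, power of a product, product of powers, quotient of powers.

x¹⁰z⁻¹

((((((x² · x) · x²)²) · z) / x³) / z²) · x³
= ((((((x² · x)²) · ((x²)²)) · z) / x³) / z²) · x³    [power of a product]
= (((((((x²)²) · (x²)) · ((x²)²)) · z) / x³) / z²) · x³    [power of a product]
= (((((x⁴ · (x²)) · ((x²)²)) · z) / x³) / z²) · x³    [power of a power]
= ((((x⁶ · ((x²)²)) · z) / x³) / z²) · x³    [product of powers]
= ((((x⁶ · x⁴) · z) / x³) / z²) · x³    [power of a power]
= (((x¹⁰ · z) / x³) / z²) · x³    [product of powers]
= x¹⁰z⁻¹    [quotient of powers; product of powers]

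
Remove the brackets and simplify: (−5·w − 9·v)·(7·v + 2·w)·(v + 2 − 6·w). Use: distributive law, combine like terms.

(−5·w − 9·v)·(7·v + 2·w)·(v + 2 − 6·w)
= (−35·v·w − 10·w² − 63·v² − 18·v·w)·(v + 2 − 6·w)    [distributive law]
= (−53·v·w − 10·w² − 63·v²)·(v + 2 − 6·w)    [combine like terms]
= −53·v²·w − 106·v·w + 318·v·w² − 10·v·w² − 20·w² + 60·w³ − 63·v³ − 126·v² + 378·v²·w    [distributive law]
= 325·v²·w − 106·v·w + 308·v·w² − 20·w² + 60·w³ − 63·v³ − 126·v²    [combine like terms]

325·v²·w − 106·v·w + 308·v·w² − 20·w² + 60·w³ − 63·v³ − 126·v²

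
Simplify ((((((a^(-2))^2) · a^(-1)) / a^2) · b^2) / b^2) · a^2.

((((((a^(-2))^2) · a^(-1)) / a^2) · b^2) / b^2) · a^2
= ((((a^(-4) · a^(-1)) / a^2) · b^2) / b^2) · a^2    [power of a power]
= (((a^(-5) / a^2) · b^2) / b^2) · a^2    [product of powers]
= ((a^(-7) · b^2) / b^2) · a^2    [quotient of powers]
= a^(-5)    [quotient of powers; product of powers]

a^(-5)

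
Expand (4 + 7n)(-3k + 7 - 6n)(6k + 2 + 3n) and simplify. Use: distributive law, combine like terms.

(4 + 7n)(-3k + 7 - 6n)(6k + 2 + 3n)
= (-12k + 28 - 24n - 21kn + 49n - 42n²)(6k + 2 + 3n)    [distributive law]
= (-12k + 28 + 25n - 21kn - 42n²)(6k + 2 + 3n)    [combine like terms]
= -72k² - 24k - 36kn + 168k + 56 + 84n + 150kn + 50n + 75n² - 126k²n - 42kn - 63kn² - 252kn² - 84n² - 126n³    [distributive law]
= -72k² + 144k + 72kn + 56 + 134n - 9n² - 126k²n - 315kn² - 126n³    [combine like terms]

-72k² + 144k + 72kn + 56 + 134n - 9n² - 126k²n - 315kn² - 126n³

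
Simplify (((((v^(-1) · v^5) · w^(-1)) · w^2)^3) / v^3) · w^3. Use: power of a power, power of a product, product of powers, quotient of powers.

v^9·w^6

(((((v^(-1) · v^5) · w^(-1)) · w^2)^3) / v^3) · w^3
= (((((v^(-1) · v^5) · w^(-1))^3) · ((w^2)^3)) / v^3) · w^3    [power of a product]
= (((((v^(-1) · v^5)^3) · ((w^(-1))^3)) · ((w^2)^3)) / v^3) · w^3    [power of a product]
= ((((((v^(-1))^3) · ((v^5)^3)) · ((w^(-1))^3)) · ((w^2)^3)) / v^3) · w^3    [power of a product]
= ((((v^(-3) · ((v^5)^3)) · ((w^(-1))^3)) · ((w^2)^3)) / v^3) · w^3    [power of a power]
= ((((v^(-3) · v^15) · ((w^(-1))^3)) · ((w^2)^3)) / v^3) · w^3    [power of a power]
= (((v^12 · ((w^(-1))^3)) · ((w^2)^3)) / v^3) · w^3    [product of powers]
= (((v^12 · w^(-3)) · ((w^2)^3)) / v^3) · w^3    [power of a power]
= (((v^12 · w^(-3)) · w^6) / v^3) · w^3    [power of a power]
= v^9·w^6    [quotient of powers; product of powers]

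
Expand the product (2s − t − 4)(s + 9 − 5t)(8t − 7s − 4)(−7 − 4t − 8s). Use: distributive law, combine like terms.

(2s − t − 4)(s + 9 − 5t)(8t − 7s − 4)(−7 − 4t − 8s)
= (2s^2 + 18s − 10st − st − 9t + 5t^2 − 4s − 36 + 20t)(8t − 7s − 4)(−7 − 4t − 8s)    [distributive law]
= (2s^2 + 14s − 11st + 11t + 5t^2 − 36)(8t − 7s − 4)(−7 − 4t − 8s)    [combine like terms]
= (16s^2t − 14s^3 − 8s^2 + 112st − 98s^2 − 56s − 88st^2 + 77s^2t + 44st + 88t^2 − 77st − 44t + 40t^3 − 35st^2 − 20t^2 − 288t + 252s + 144)(−7 − 4t − 8s)    [distributive law]
= (93s^2t − 14s^3 − 106s^2 + 79st + 196s − 123st^2 + 68t^2 − 332t + 40t^3 + 144)(−7 − 4t − 8s)    [combine like terms]
= −651s^2t − 372s^2t^2 − 744s^3t + 98s^3 + 56s^3t + 112s^4 + 742s^2 + 424s^2t + 848s^3 − 553st − 316st^2 − 632s^2t − 1372s − 784st − 1568s^2 + 861st^2 + 492st^3 + 984s^2t^2 − 476t^2 − 272t^3 − 544st^2 + 2324t + 1328t^2 + 2656st − 280t^3 − 160t^4 − 320st^3 − 1008 − 576t − 1152s    [distributive law]
= −859s^2t + 612s^2t^2 − 688s^3t + 946s^3 + 112s^4 − 826s^2 + 1319st + st^2 − 2524s + 172st^3 + 852t^2 − 552t^3 + 1748t − 160t^4 − 1008    [combine like terms]

−859s^2t + 612s^2t^2 − 688s^3t + 946s^3 + 112s^4 − 826s^2 + 1319st + st^2 − 2524s + 172st^3 + 852t^2 − 552t^3 + 1748t − 160t^4 − 1008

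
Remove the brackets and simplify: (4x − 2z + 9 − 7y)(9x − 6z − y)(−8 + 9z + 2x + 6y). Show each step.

−126x^2 + 240x^2z + 72x^3 + 82x^2y + 957xz − 354xz^2 − 767xyz + 1004xy − 388xy^2 − 582z^2 + 108z^3 + 468yz^2 − 757yz + 327y^2z − 648x + 432z + 72y − 110y^2 + 42y^3

(4x − 2z + 9 − 7y)(9x − 6z − y)(−8 + 9z + 2x + 6y)
= (36x^2 − 24xz − 4xy − 18xz + 12z^2 + 2yz + 81x − 54z − 9y − 63xy + 42yz + 7y^2)(−8 + 9z + 2x + 6y)    [distributive law]
= (36x^2 − 42xz − 67xy + 12z^2 + 44yz + 81x − 54z − 9y + 7y^2)(−8 + 9z + 2x + 6y)    [combine like terms]
= −288x^2 + 324x^2z + 72x^3 + 216x^2y + 336xz − 378xz^2 − 84x^2z − 252xyz + 536xy − 603xyz − 134x^2y − 402xy^2 − 96z^2 + 108z^3 + 24xz^2 + 72yz^2 − 352yz + 396yz^2 + 88xyz + 264y^2z − 648x + 729xz + 162x^2 + 486xy + 432z − 486z^2 − 108xz − 324yz + 72y − 81yz − 18xy − 54y^2 − 56y^2 + 63y^2z + 14xy^2 + 42y^3    [distributive law]
= −126x^2 + 240x^2z + 72x^3 + 82x^2y + 957xz − 354xz^2 − 767xyz + 1004xy − 388xy^2 − 582z^2 + 108z^3 + 468yz^2 − 757yz + 327y^2z − 648x + 432z + 72y − 110y^2 + 42y^3    [combine like terms]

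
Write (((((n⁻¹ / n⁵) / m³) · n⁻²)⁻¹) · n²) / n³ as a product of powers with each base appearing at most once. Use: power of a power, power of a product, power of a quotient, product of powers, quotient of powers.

(((((n⁻¹ / n⁵) / m³) · n⁻²)⁻¹) · n²) / n³
= (((((n⁻¹ / n⁵) / m³)⁻¹) · ((n⁻²)⁻¹)) · n²) / n³    [power of a product]
= (((((n⁻¹ / n⁵)⁻¹) / ((m³)⁻¹)) · ((n⁻²)⁻¹)) · n²) / n³    [power of a quotient]
= ((((((n⁻¹)⁻¹) / ((n⁵)⁻¹)) / ((m³)⁻¹)) · ((n⁻²)⁻¹)) · n²) / n³    [power of a quotient]
= ((((n / ((n⁵)⁻¹)) / ((m³)⁻¹)) · ((n⁻²)⁻¹)) · n²) / n³    [power of a power]
= ((((n / n⁻⁵) / ((m³)⁻¹)) · ((n⁻²)⁻¹)) · n²) / n³    [power of a power]
= (((n⁶ / ((m³)⁻¹)) · ((n⁻²)⁻¹)) · n²) / n³    [quotient of powers]
= (((n⁶ / m⁻³) · ((n⁻²)⁻¹)) · n²) / n³    [power of a power]
= (((n⁶ / m⁻³) · n²) · n²) / n³    [power of a power]
= m³·n⁷    [quotient of powers; product of powers]

m³·n⁷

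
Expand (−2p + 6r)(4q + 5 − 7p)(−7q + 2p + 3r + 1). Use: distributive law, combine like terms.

(−2p + 6r)(4q + 5 − 7p)(−7q + 2p + 3r + 1)
= (−8pq − 10p + 14p² + 24qr + 30r − 42pr)(−7q + 2p + 3r + 1)    [distributive law]
= 56pq² − 16p²q − 24pqr − 8pq + 70pq − 20p² − 30pr − 10p − 98p²q + 28p³ + 42p²r + 14p² − 168q²r + 48pqr + 72qr² + 24qr − 210qr + 60pr + 90r² + 30r + 294pqr − 84p²r − 126pr² − 42pr    [distributive law]
= 56pq² − 114p²q + 318pqr + 62pq − 6p² − 12pr − 10p + 28p³ − 42p²r − 168q²r + 72qr² − 186qr + 90r² + 30r − 126pr²    [combine like terms]

56pq² − 114p²q + 318pqr + 62pq − 6p² − 12pr − 10p + 28p³ − 42p²r − 168q²r + 72qr² − 186qr + 90r² + 30r − 126pr²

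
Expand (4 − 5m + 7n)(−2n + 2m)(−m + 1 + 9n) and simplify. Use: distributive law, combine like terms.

(4 − 5m + 7n)(−2n + 2m)(−m + 1 + 9n)
= (−8n + 8m + 10mn − 10m^2 − 14n^2 + 14mn)(−m + 1 + 9n)    [distributive law]
= (−8n + 8m + 24mn − 10m^2 − 14n^2)(−m + 1 + 9n)    [combine like terms]
= 8mn − 8n − 72n^2 − 8m^2 + 8m + 72mn − 24m^2n + 24mn + 216mn^2 + 10m^3 − 10m^2 − 90m^2n + 14mn^2 − 14n^2 − 126n^3    [distributive law]
= 104mn − 8n − 86n^2 − 18m^2 + 8m − 114m^2n + 230mn^2 + 10m^3 − 126n^3    [combine like terms]

104mn − 8n − 86n^2 − 18m^2 + 8m − 114m^2n + 230mn^2 + 10m^3 − 126n^3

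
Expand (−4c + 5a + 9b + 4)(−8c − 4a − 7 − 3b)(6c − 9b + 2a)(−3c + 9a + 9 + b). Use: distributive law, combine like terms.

(−4c + 5a + 9b + 4)(−8c − 4a − 7 − 3b)(6c − 9b + 2a)(−3c + 9a + 9 + b)
= (32c^2 + 16ac + 28c + 12bc − 40ac − 20a^2 − 35a − 15ab − 72bc − 36ab − 63b − 27b^2 − 32c − 16a − 28 − 12b)(6c − 9b + 2a)(−3c + 9a + 9 + b)    [distributive law]
= (32c^2 − 24ac − 4c − 60bc − 20a^2 − 51a − 51ab − 75b − 27b^2 − 28)(6c − 9b + 2a)(−3c + 9a + 9 + b)    [combine like terms]
= (192c^3 − 288bc^2 + 64ac^2 − 144ac^2 + 216abc − 48a^2c − 24c^2 + 36bc − 8ac − 360bc^2 + 540b^2c − 120abc − 120a^2c + 180a^2b − 40a^3 − 306ac + 459ab − 102a^2 − 306abc + 459ab^2 − 102a^2b − 450bc + 675b^2 − 150ab − 162b^2c + 243b^3 − 54ab^2 − 168c + 252b − 56a)(−3c + 9a + 9 + b)    [distributive law]
= (192c^3 − 648bc^2 − 80ac^2 − 210abc − 168a^2c − 24c^2 − 414bc − 314ac + 378b^2c + 78a^2b − 40a^3 + 309ab − 102a^2 + 405ab^2 + 675b^2 + 243b^3 − 168c + 252b − 56a)(−3c + 9a + 9 + b)    [combine like terms]
= −576c^4 + 1728ac^3 + 1728c^3 + 192bc^3 + 1944bc^3 − 5832abc^2 − 5832bc^2 − 648b^2c^2 + 240ac^3 − 720a^2c^2 − 720ac^2 − 80abc^2 + 630abc^2 − 1890a^2bc − 1890abc − 210ab^2c + 504a^2c^2 − 1512a^3c − 1512a^2c − 168a^2bc + 72c^3 − 216ac^2 − 216c^2 − 24bc^2 + 1242bc^2 − 3726abc − 3726bc − 414b^2c + 942ac^2 − 2826a^2c − 2826ac − 314abc − 1134b^2c^2 + 3402ab^2c + 3402b^2c + 378b^3c − 234a^2bc + 702a^3b + 702a^2b + 78a^2b^2 + 120a^3c − 360a^4 − 360a^3 − 40a^3b − 927abc + 2781a^2b + 2781ab + 309ab^2 + 306a^2c − 918a^3 − 918a^2 − 102a^2b − 1215ab^2c + 3645a^2b^2 + 3645ab^2 + 405ab^3 − 2025b^2c + 6075ab^2 + 6075b^2 + 675b^3 − 729b^3c + 2187ab^3 + 2187b^3 + 243b^4 + 504c^2 − 1512ac − 1512c − 168bc − 756bc + 2268ab + 2268b + 252b^2 + 168ac − 504a^2 − 504a − 56ab    [distributive law]
= −576c^4 + 1968ac^3 + 1800c^3 + 2136bc^3 − 5282abc^2 − 4614bc^2 − 1782b^2c^2 − 216a^2c^2 + 6ac^2 − 2292a^2bc − 6857abc + 1977ab^2c − 1392a^3c − 4032a^2c + 288c^2 − 4650bc + 963b^2c − 4170ac − 351b^3c + 662a^3b + 3381a^2b + 3723a^2b^2 − 360a^4 − 1278a^3 + 4993ab + 10029ab^2 − 1422a^2 + 2592ab^3 + 6327b^2 + 2862b^3 + 243b^4 − 1512c + 2268b − 504a    [combine like terms]

−576c^4 + 1968ac^3 + 1800c^3 + 2136bc^3 − 5282abc^2 − 4614bc^2 − 1782b^2c^2 − 216a^2c^2 + 6ac^2 − 2292a^2bc − 6857abc + 1977ab^2c − 1392a^3c − 4032a^2c + 288c^2 − 4650bc + 963b^2c − 4170ac − 351b^3c + 662a^3b + 3381a^2b + 3723a^2b^2 − 360a^4 − 1278a^3 + 4993ab + 10029ab^2 − 1422a^2 + 2592ab^3 + 6327b^2 + 2862b^3 + 243b^4 − 1512c + 2268b − 504a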